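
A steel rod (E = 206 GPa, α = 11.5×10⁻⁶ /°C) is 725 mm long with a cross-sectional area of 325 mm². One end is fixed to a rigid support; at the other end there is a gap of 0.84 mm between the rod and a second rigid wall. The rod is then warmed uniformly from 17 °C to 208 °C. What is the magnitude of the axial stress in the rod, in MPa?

If the wall were absent the rod would grow by αΔT L = 11.5×10⁻⁶ × 191 × 725 = 1.592 mm.
After closing the 0.84 mm clearance, 1.592 − 0.84 = 0.7525 mm of expansion remains to be suppressed by the wall.
So σ = E(δ_free − g)/L = 206×10³ × 0.7525/725 = 213.8 MPa.

σ ≈ 214 MPa (compressive)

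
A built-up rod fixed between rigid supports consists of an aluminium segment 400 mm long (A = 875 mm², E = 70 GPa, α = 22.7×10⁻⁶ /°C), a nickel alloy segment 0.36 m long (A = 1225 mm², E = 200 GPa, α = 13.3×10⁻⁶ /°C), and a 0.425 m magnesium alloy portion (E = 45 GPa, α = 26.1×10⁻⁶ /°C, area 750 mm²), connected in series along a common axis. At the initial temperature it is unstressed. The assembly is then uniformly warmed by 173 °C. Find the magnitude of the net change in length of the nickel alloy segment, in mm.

|ΔL| ≈ 0.52 mm

Free thermal expansion of the whole bar: Σ αᵢΔT Lᵢ = 22.7×10⁻⁶×173×400 + 13.3×10⁻⁶×173×360 + 26.1×10⁻⁶×173×425 = 4.318 mm.
Since the ends are fixed, an axial force P builds up, equal in every segment, with P · Σ Lᵢ/(AᵢEᵢ) = δ_free.
Σ Lᵢ/(AᵢEᵢ) = 400/(875×70×10³) + 360/(1225×200×10³) + 425/(750×45×10³) = 2.059×10⁻⁵ mm/N.
Hence P = δ_free / Σ(L/AE) = 4.318/2.059×10⁻⁵ = 209.7 kN (compressive).
For the nickel alloy segment, free thermal change = 13.3×10⁻⁶×173×360 = 0.8283 mm and elastic change from P = 209700×360/(1225×200×10³) = 0.3081 mm; these oppose, so the net change is 0.52 mm (segment lengthens).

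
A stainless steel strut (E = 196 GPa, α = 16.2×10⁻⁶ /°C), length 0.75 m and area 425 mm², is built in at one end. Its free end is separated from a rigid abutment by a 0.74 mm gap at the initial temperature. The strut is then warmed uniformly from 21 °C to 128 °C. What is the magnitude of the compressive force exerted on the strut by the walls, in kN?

P ≈ 62.2 kN

Free thermal elongation = αΔT L = 16.2×10⁻⁶ × 107 × 750 = 1.3 mm.
The gap closes (δ_free > 0.74 mm) and the wall then resists a further 1.3 − 0.74 = 0.56 mm of expansion.
So σ = E(δ_free − g)/L = 196×10³ × 0.56/750 = 146.4 MPa.
P = σA = 146.4 × 425 = 62.2 kN.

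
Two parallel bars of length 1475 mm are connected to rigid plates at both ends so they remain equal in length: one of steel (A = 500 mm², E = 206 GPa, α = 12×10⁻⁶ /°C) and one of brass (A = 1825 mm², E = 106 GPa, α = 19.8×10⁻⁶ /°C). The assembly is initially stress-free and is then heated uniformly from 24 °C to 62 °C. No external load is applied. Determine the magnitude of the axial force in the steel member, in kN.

P ≈ 19.9 kN (tensile in the steel)

Both members must finish at the same length. With the larger α, the brass tends to over-expand; the plates restrain it, putting the brass in compression and the steel in tension. With no external load the two internal forces are equal and opposite, magnitude P.
Setting the final lengths equal and cancelling L: (α₁ − α₂)ΔT = P/(A₁E₁) + P/(A₂E₂).
|α₁ − α₂|·ΔT = 7.8×10⁻⁶ × 38 = 0.0002964.
1/(A₁E₁) + 1/(A₂E₂) = 1/(500×206×10³) + 1/(1825×106×10³) = 1.488×10⁻⁸ N⁻¹.
So P = 0.0002964 / 1.488×10⁻⁸ = 19.92 kN.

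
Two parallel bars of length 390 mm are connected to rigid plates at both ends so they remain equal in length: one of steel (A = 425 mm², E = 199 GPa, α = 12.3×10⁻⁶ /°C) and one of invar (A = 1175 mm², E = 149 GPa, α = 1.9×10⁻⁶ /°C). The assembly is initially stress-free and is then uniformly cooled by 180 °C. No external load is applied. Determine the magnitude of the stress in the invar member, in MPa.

σ ≈ 90.9 MPa (compressive)

Both members must finish at the same length. With the larger α, the steel tends to over-contract; the plates restrain it, putting the steel in tension and the invar in compression. With no external load the two internal forces are equal and opposite, magnitude P.
Compatibility of the two members (thermal + elastic change equal): (α₁ − α₂)ΔT = P·[1/(A₁E₁) + 1/(A₂E₂)].
|α₁ − α₂|·ΔT = 10.4×10⁻⁶ × 180 = 0.001872.
1/(A₁E₁) + 1/(A₂E₂) = 1/(425×199×10³) + 1/(1175×149×10³) = 1.754×10⁻⁸ N⁻¹.
P = 0.001872 / 1.754×10⁻⁸ = 106800 N = 106.8 kN.
σ_{invar} = P/A₂ = 106800/1175 = 90.85 MPa, compressive.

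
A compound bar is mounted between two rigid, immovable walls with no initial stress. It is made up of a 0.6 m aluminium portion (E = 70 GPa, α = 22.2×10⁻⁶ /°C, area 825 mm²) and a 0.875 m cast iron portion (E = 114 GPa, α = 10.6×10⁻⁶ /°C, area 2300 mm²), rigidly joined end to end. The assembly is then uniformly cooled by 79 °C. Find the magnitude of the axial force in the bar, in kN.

Free thermal contraction of the whole bar: Σ αᵢΔT Lᵢ = 22.2×10⁻⁶×79×600 + 10.6×10⁻⁶×79×875 = 1.785 mm.
The rigid supports impose zero overall length change; the single axial force P common to all segments must satisfy P Σ Lᵢ/(AᵢEᵢ) = δ_free.
The series flexibility is Σ Lᵢ/(AᵢEᵢ) = 600/(825×70×10³) + 875/(2300×114×10³) = 1.373×10⁻⁵ mm/N.
P = 1.785 / 1.373×10⁻⁵ = 130000 N = 130 kN, tensile.

P ≈ 130 kN (tensile)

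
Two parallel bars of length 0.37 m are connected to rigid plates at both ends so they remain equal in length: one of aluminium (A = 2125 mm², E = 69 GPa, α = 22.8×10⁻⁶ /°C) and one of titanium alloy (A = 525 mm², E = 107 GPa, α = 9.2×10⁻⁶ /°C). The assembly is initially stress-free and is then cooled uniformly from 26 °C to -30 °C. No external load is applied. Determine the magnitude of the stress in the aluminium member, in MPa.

σ ≈ 14.6 MPa (tensile)

Equilibrium of a rigid end plate with no external load gives equal and opposite internal forces ±P in the two members. Since α_{aluminium} > α_{titanium alloy}, cooling drives the aluminium into tension and the titanium alloy into compression.
Setting the final lengths equal and cancelling L: (α₁ − α₂)ΔT = P/(A₁E₁) + P/(A₂E₂).
|α₁ − α₂|·ΔT = 13.6×10⁻⁶ × 56 = 0.0007616.
1/(A₁E₁) + 1/(A₂E₂) = 1/(2125×69×10³) + 1/(525×107×10³) = 2.462×10⁻⁸ N⁻¹.
So P = 0.0007616 / 2.462×10⁻⁸ = 30.93 kN.
σ_{aluminium} = P/A₁ = 30930/2125 = 14.56 MPa, tensile.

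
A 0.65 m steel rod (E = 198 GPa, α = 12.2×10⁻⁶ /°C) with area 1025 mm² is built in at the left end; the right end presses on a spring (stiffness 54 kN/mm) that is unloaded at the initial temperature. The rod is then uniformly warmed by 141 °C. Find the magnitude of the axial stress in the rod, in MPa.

If the spring were absent the rod would lengthen by αΔT L = 12.2×10⁻⁶ × 141 × 650 = 1.118 mm.
Let P be the compressive force at the spring. The rod shortens elastically by PL/(AE) and the spring compresses by P/k; together these equal δ_free.
P [ L/(AE) + 1/k ] = δ_free → P [ 650/(1025×198×10³) + 1/(54×10³) ] = 1.118.
P = 1.118 / 2.172×10⁻⁵ = 51480 N.
σ = P/A = 51480/1025 = 50.22 MPa.

σ ≈ 50.2 MPa (compressive)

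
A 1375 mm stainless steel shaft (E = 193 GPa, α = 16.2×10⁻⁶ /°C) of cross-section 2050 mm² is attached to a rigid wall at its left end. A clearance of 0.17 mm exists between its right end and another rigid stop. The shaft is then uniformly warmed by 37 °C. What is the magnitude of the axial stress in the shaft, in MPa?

σ ≈ 91.8 MPa (compressive)

If the wall were absent the shaft would grow by αΔT L = 16.2×10⁻⁶ × 37 × 1375 = 0.8242 mm.
The gap closes (δ_free > 0.17 mm) and the wall then resists a further 0.8242 − 0.17 = 0.6542 mm of expansion.
That suppressed elongation corresponds to σ = E·Δ/L = 193×10³ × 0.6542/1375 = 91.82 MPa.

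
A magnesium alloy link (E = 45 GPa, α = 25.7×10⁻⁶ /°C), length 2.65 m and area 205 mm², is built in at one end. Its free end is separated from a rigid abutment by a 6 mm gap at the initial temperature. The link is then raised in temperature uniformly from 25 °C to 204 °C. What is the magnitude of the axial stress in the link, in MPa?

σ ≈ 105 MPa (compressive)

If the wall were absent the link would grow by αΔT L = 25.7×10⁻⁶ × 179 × 2650 = 12.19 mm.
The gap closes (δ_free > 6 mm) and the wall then resists a further 12.19 − 6 = 6.191 mm of expansion.
That suppressed elongation corresponds to σ = E·Δ/L = 45×10³ × 6.191/2650 = 105.1 MPa.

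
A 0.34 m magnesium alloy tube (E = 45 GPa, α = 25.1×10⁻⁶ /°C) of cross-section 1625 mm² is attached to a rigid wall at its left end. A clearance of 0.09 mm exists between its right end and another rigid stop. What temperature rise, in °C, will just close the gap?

The gap closes when αΔT L = 0.09 mm, since the tube is still unstressed at that instant.
ΔT = 0.09 / (25.1×10⁻⁶ × 340) = 10.55 °C.

ΔT ≈ 10.5 °C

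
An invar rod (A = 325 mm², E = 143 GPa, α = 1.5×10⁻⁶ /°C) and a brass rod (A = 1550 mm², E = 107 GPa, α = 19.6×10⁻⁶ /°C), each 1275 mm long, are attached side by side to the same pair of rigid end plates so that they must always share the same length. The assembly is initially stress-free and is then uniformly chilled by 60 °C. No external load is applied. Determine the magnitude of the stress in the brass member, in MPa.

Equilibrium of a rigid end plate with no external load gives equal and opposite internal forces ±P in the two members. Since α_{brass} > α_{invar}, cooling drives the brass into tension and the invar into compression.
Equating the net (thermal + elastic) strains gives |α₁ − α₂|·ΔT = P·[1/(A₁E₁) + 1/(A₂E₂)].
|α₁ − α₂|·ΔT = 18.1×10⁻⁶ × 60 = 0.001086.
1/(A₁E₁) + 1/(A₂E₂) = 1/(325×143×10³) + 1/(1550×107×10³) = 2.755×10⁻⁸ N⁻¹.
P = 0.001086 / 2.755×10⁻⁸ = 39420 N = 39.42 kN.
σ_{brass} = P/A₂ = 39420/1550 = 25.44 MPa, tensile.

σ ≈ 25.4 MPa (tensile)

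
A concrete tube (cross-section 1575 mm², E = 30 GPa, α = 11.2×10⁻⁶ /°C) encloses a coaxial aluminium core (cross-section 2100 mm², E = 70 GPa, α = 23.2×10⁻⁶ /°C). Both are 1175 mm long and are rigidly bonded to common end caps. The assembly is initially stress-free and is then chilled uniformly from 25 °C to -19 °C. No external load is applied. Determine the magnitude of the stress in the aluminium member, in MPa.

σ ≈ 8.99 MPa (tensile)

Equilibrium of a rigid end plate with no external load gives equal and opposite internal forces ±P in the two members. Since α_{aluminium} > α_{concrete}, cooling drives the aluminium into tension and the concrete into compression.
Setting the final lengths equal and cancelling L: (α₁ − α₂)ΔT = P/(A₁E₁) + P/(A₂E₂).
|α₁ − α₂|·ΔT = 12×10⁻⁶ × 44 = 0.000528.
1/(A₁E₁) + 1/(A₂E₂) = 1/(1575×30×10³) + 1/(2100×70×10³) = 2.797×10⁻⁸ N⁻¹.
So P = 0.000528 / 2.797×10⁻⁸ = 18.88 kN.
σ_{aluminium} = P/A₂ = 18880/2100 = 8.99 MPa, tensile.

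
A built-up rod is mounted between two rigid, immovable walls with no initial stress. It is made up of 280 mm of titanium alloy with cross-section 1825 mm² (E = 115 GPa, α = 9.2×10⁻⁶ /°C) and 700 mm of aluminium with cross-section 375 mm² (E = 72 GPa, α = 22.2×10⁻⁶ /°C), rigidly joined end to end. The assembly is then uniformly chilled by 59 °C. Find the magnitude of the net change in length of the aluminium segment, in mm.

Free thermal contraction of the whole bar: Σ αᵢΔT Lᵢ = 9.2×10⁻⁶×59×280 + 22.2×10⁻⁶×59×700 = 1.069 mm.
The walls prevent any net length change, so an axial force P (same in every segment) develops. Compatibility: P · Σ Lᵢ/(AᵢEᵢ) = δ_free.
The series flexibility is Σ Lᵢ/(AᵢEᵢ) = 280/(1825×115×10³) + 700/(375×72×10³) = 2.726×10⁻⁵ mm/N.
P = 1.069 / 2.726×10⁻⁵ = 39210 N = 39.21 kN, tensile.
For the aluminium segment, free thermal change = 22.2×10⁻⁶×59×700 = 0.9169 mm and elastic change from P = 39210×700/(375×72×10³) = 1.017 mm; these oppose, so the net change is 0.0997 mm (segment lengthens).

|ΔL| ≈ 0.0997 mm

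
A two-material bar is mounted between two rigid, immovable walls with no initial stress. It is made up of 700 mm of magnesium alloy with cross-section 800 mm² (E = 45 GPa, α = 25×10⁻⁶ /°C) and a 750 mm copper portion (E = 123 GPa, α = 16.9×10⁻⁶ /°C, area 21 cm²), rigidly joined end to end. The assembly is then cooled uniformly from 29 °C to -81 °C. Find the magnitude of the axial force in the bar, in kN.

P ≈ 149 kN (tensile)

Free thermal contraction of the whole bar: Σ αᵢΔT Lᵢ = 25×10⁻⁶×110×700 + 16.9×10⁻⁶×110×750 = 3.319 mm.
The walls prevent any net length change, so an axial force P (same in every segment) develops. Compatibility: P · Σ Lᵢ/(AᵢEᵢ) = δ_free.
The series flexibility is Σ Lᵢ/(AᵢEᵢ) = 700/(800×45×10³) + 750/(2100×123×10³) = 2.235×10⁻⁵ mm/N.
So P = 3.319 / 2.235×10⁻⁵ = 148.5 kN, tensile.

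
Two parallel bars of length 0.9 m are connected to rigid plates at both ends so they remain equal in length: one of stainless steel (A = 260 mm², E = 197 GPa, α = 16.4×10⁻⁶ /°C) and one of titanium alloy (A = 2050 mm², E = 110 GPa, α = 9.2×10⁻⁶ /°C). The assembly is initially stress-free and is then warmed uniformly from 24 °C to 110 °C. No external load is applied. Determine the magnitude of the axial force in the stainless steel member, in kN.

Equilibrium of a rigid end plate with no external load gives equal and opposite internal forces ±P in the two members. Since α_{stainless steel} > α_{titanium alloy}, heating drives the stainless steel into compression and the titanium alloy into tension.
Compatibility of the two members (thermal + elastic change equal): (α₁ − α₂)ΔT = P·[1/(A₁E₁) + 1/(A₂E₂)].
|α₁ − α₂|·ΔT = 7.2×10⁻⁶ × 86 = 0.0006192.
1/(A₁E₁) + 1/(A₂E₂) = 1/(260×197×10³) + 1/(2050×110×10³) = 2.396×10⁻⁸ N⁻¹.
P = 0.0006192 / 2.396×10⁻⁸ = 25840 N = 25.84 kN.

P ≈ 25.8 kN (compressive in the stainless steel)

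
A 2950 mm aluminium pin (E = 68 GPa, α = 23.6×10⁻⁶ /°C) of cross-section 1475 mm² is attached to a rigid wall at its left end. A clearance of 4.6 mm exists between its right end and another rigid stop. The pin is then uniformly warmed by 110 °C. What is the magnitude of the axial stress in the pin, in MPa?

Unrestrained expansion: δ_free = αΔT L = 23.6×10⁻⁶ × 110 × 2950 = 7.658 mm.
After closing the 4.6 mm clearance, 7.658 − 4.6 = 3.058 mm of expansion remains to be suppressed by the wall.
That suppressed elongation corresponds to σ = E·Δ/L = 68×10³ × 3.058/2950 = 70.49 MPa.

σ ≈ 70.5 MPa (compressive)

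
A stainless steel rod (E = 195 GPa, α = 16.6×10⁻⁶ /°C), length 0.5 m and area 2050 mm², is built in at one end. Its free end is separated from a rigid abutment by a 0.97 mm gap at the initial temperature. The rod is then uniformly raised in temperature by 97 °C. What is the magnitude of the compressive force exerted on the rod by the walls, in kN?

Unrestrained expansion: δ_free = αΔT L = 16.6×10⁻⁶ × 97 × 500 = 0.8051 mm.
Since δ_free = 0.805 mm is less than the 0.97 mm gap, the rod never touches the wall. No axial force develops.

P ≈ 0 kN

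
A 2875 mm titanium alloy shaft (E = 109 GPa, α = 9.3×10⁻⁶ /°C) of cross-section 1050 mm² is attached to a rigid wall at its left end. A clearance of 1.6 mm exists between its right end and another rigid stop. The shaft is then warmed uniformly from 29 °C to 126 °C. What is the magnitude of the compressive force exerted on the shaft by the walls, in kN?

Unrestrained expansion: δ_free = αΔT L = 9.3×10⁻⁶ × 97 × 2875 = 2.594 mm.
The gap closes (δ_free > 1.6 mm) and the wall then resists a further 2.594 − 1.6 = 0.9935 mm of expansion.
So σ = E(δ_free − g)/L = 109×10³ × 0.9935/2875 = 37.67 MPa.
Force on the wall = σA = 37.67 × 1050 mm² = 39.55 kN.

P ≈ 39.6 kN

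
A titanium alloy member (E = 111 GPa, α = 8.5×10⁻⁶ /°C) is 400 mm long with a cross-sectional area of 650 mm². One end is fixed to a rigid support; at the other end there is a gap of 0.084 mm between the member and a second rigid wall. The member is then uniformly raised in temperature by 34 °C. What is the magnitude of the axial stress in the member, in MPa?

Unrestrained expansion: δ_free = αΔT L = 8.5×10⁻⁶ × 34 × 400 = 0.1156 mm.
After closing the 0.084 mm clearance, 0.1156 − 0.084 = 0.0316 mm of expansion remains to be suppressed by the wall.
That suppressed elongation corresponds to σ = E·Δ/L = 111×10³ × 0.0316/400 = 8.769 MPa.

σ ≈ 8.77 MPa (compressive)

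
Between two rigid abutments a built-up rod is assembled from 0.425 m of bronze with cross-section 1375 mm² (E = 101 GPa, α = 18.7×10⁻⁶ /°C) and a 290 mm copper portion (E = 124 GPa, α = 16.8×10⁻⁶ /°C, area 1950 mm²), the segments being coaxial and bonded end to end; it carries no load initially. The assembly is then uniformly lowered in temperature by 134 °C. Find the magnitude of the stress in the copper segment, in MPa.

Free thermal contraction of the whole bar: Σ αᵢΔT Lᵢ = 18.7×10⁻⁶×134×425 + 16.8×10⁻⁶×134×290 = 1.718 mm.
Since the ends are fixed, an axial force P builds up, equal in every segment, with P · Σ Lᵢ/(AᵢEᵢ) = δ_free.
Σ Lᵢ/(AᵢEᵢ) = 425/(1375×101×10³) + 290/(1950×124×10³) = 4.26×10⁻⁶ mm/N.
P = 1.718 / 4.26×10⁻⁶ = 403300 N = 403.3 kN, tensile.
σ_{copper} = P / A = 403300 / 1950 = 206.8 MPa.

σ ≈ 207 MPa (tensile)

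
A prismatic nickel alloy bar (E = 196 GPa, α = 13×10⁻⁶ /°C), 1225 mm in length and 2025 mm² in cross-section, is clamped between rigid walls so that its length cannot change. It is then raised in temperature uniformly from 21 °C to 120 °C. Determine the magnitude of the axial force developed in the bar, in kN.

The ends cannot move, so σ = EαΔT = 196×10³ × 13×10⁻⁶ × 99 = 252.3 MPa.
Axial force P = σA = 252.3 × 2025 = 510800 N = 510.8 kN, compressive.

P ≈ 511 kN (compressive)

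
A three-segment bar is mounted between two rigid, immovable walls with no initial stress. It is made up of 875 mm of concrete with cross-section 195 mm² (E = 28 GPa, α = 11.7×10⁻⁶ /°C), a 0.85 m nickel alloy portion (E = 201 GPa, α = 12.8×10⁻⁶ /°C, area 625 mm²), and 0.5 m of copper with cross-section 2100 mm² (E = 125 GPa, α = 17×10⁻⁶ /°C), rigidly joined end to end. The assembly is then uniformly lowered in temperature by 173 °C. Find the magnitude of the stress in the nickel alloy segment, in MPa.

If the supports were absent, the total length change would be Σ αᵢΔT Lᵢ = 11.7×10⁻⁶×173×875 + 12.8×10⁻⁶×173×850 + 17×10⁻⁶×173×500 = 5.124 mm.
Since the ends are fixed, an axial force P builds up, equal in every segment, with P · Σ Lᵢ/(AᵢEᵢ) = δ_free.
Σ Lᵢ/(AᵢEᵢ) = 875/(195×28×10³) + 850/(625×201×10³) + 500/(2100×125×10³) = 0.0001689 mm/N.
Hence P = δ_free / Σ(L/AE) = 5.124/0.0001689 = 30.33 kN (tensile).
σ_{nickel alloy} = P / A = 30330 / 625 = 48.53 MPa.

σ ≈ 48.5 MPa (tensile)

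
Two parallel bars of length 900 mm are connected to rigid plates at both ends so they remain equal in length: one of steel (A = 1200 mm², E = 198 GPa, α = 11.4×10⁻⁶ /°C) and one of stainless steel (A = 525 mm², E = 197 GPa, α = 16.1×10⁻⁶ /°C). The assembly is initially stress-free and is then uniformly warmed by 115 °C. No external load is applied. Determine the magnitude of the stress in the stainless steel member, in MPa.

Equilibrium of a rigid end plate with no external load gives equal and opposite internal forces ±P in the two members. Since α_{stainless steel} > α_{steel}, heating drives the stainless steel into compression and the steel into tension.
Setting the final lengths equal and cancelling L: (α₁ − α₂)ΔT = P/(A₁E₁) + P/(A₂E₂).
|α₁ − α₂|·ΔT = 4.7×10⁻⁶ × 115 = 0.0005405.
1/(A₁E₁) + 1/(A₂E₂) = 1/(1200×198×10³) + 1/(525×197×10³) = 1.388×10⁻⁸ N⁻¹.
P = 0.0005405 / 1.388×10⁻⁸ = 38950 N = 38.95 kN.
σ_{stainless steel} = P/A₂ = 38950/525 = 74.19 MPa, compressive.

σ ≈ 74.2 MPa (compressive)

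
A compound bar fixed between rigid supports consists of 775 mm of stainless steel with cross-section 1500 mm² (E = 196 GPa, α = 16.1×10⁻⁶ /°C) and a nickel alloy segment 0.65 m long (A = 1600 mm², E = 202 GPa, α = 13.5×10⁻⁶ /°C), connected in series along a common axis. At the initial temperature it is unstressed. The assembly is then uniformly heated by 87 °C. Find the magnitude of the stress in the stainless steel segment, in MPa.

σ ≈ 265 MPa (compressive)

With the walls removed the bar would change length by δ_free = Σ αᵢΔT Lᵢ = 16.1×10⁻⁶×87×775 + 13.5×10⁻⁶×87×650 = 1.849 mm.
The walls prevent any net length change, so an axial force P (same in every segment) develops. Compatibility: P · Σ Lᵢ/(AᵢEᵢ) = δ_free.
Σ Lᵢ/(AᵢEᵢ) = 775/(1500×196×10³) + 650/(1600×202×10³) = 4.647×10⁻⁶ mm/N.
So P = 1.849 / 4.647×10⁻⁶ = 397.9 kN, compressive.
σ_{stainless steel} = P / A = 397900 / 1500 = 265.2 MPa.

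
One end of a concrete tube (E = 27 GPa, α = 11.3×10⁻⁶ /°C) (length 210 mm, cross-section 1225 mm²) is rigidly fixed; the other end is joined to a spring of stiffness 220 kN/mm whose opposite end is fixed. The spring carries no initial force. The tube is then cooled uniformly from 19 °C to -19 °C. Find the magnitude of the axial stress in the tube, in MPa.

Free thermal contraction: δ_free = αΔT L = 11.3×10⁻⁶ × 38 × 210 = 0.09017 mm.
With a force P in the spring, the elastic change of the tube is PL/(AE) and that of the spring is P/k; compatibility requires their sum to equal δ_free.
So P = δ_free / [L/(AE) + 1/k] = 0.09017 / [ 210/(1225×27×10³) + 1/(220×10³) ].
P = 0.09017 / 1.089×10⁻⁵ = 8277 N.
σ = P/A = 8277/1225 = 6.757 MPa.

σ ≈ 6.76 MPa (tensile)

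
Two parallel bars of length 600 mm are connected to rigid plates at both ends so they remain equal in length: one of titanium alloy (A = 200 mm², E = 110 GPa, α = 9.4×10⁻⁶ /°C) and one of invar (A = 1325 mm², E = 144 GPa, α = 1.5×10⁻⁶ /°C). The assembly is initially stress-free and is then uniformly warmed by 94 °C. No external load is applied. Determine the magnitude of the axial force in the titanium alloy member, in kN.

Both members must finish at the same length. With the larger α, the titanium alloy tends to over-expand; the plates restrain it, putting the titanium alloy in compression and the invar in tension. With no external load the two internal forces are equal and opposite, magnitude P.
Compatibility of the two members (thermal + elastic change equal): (α₁ − α₂)ΔT = P·[1/(A₁E₁) + 1/(A₂E₂)].
|α₁ − α₂|·ΔT = 7.9×10⁻⁶ × 94 = 0.0007426.
1/(A₁E₁) + 1/(A₂E₂) = 1/(200×110×10³) + 1/(1325×144×10³) = 5.07×10⁻⁸ N⁻¹.
So P = 0.0007426 / 5.07×10⁻⁸ = 14.65 kN.

P ≈ 14.6 kN (compressive in the titanium alloy)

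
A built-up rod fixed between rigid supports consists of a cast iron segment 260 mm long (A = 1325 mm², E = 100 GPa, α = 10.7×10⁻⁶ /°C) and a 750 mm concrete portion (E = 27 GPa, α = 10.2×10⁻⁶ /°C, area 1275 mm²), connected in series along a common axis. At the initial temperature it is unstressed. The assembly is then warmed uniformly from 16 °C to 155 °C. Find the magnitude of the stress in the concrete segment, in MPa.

Free thermal expansion of the whole bar: Σ αᵢΔT Lᵢ = 10.7×10⁻⁶×139×260 + 10.2×10⁻⁶×139×750 = 1.45 mm.
The rigid supports impose zero overall length change; the single axial force P common to all segments must satisfy P Σ Lᵢ/(AᵢEᵢ) = δ_free.
Σ Lᵢ/(AᵢEᵢ) = 260/(1325×100×10³) + 750/(1275×27×10³) = 2.375×10⁻⁵ mm/N.
P = 1.45 / 2.375×10⁻⁵ = 61060 N = 61.06 kN, compressive.
σ_{concrete} = P / A = 61060 / 1275 = 47.89 MPa.

σ ≈ 47.9 MPa (compressive)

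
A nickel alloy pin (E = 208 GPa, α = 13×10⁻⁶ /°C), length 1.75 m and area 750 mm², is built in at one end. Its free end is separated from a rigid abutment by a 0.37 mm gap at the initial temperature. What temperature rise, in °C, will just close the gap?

Contact occurs when the free expansion equals the gap: αΔT L = 0.37 mm.
ΔT = 0.37 / (13×10⁻⁶ × 1750) = 16.26 °C.

ΔT ≈ 16.3 °C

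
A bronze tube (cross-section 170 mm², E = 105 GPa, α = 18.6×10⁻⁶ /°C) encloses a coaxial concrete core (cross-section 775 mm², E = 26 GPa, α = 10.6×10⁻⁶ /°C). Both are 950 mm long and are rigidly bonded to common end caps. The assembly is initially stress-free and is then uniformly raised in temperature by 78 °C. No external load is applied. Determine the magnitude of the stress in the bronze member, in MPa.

σ ≈ 34.7 MPa (compressive)

The bronze has the larger α, so on heating it would change length more than the concrete if both were free. The rigid plates force a common final length, so the bronze is put into compression and the concrete into tension, with equal and opposite forces P (no external load).
Compatibility of the two members (thermal + elastic change equal): (α₁ − α₂)ΔT = P·[1/(A₁E₁) + 1/(A₂E₂)].
|α₁ − α₂|·ΔT = 8×10⁻⁶ × 78 = 0.000624.
1/(A₁E₁) + 1/(A₂E₂) = 1/(170×105×10³) + 1/(775×26×10³) = 1.057×10⁻⁷ N⁻¹.
P = 0.000624 / 1.057×10⁻⁷ = 5906 N = 5.906 kN.
σ_{bronze} = P/A₁ = 5906/170 = 34.74 MPa, compressive.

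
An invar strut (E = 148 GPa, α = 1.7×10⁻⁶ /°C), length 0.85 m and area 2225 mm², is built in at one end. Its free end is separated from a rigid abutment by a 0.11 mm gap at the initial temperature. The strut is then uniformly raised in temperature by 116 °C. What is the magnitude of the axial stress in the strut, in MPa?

σ ≈ 10 MPa (compressive)

Free thermal elongation = αΔT L = 1.7×10⁻⁶ × 116 × 850 = 0.1676 mm.
After closing the 0.11 mm clearance, 0.1676 − 0.11 = 0.05762 mm of expansion remains to be suppressed by the wall.
That suppressed elongation corresponds to σ = E·Δ/L = 148×10³ × 0.05762/850 = 10.03 MPa.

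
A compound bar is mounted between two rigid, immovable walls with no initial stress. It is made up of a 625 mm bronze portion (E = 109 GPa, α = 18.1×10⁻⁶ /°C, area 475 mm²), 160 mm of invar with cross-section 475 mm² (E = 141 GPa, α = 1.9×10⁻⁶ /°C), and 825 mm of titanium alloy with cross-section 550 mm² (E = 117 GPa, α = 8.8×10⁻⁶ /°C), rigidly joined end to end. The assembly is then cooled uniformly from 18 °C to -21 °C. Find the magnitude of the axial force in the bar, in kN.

P ≈ 27 kN (tensile)

If the supports were absent, the total length change would be Σ αᵢΔT Lᵢ = 18.1×10⁻⁶×39×625 + 1.9×10⁻⁶×39×160 + 8.8×10⁻⁶×39×825 = 0.7362 mm.
The rigid supports impose zero overall length change; the single axial force P common to all segments must satisfy P Σ Lᵢ/(AᵢEᵢ) = δ_free.
The series flexibility is Σ Lᵢ/(AᵢEᵢ) = 625/(475×109×10³) + 160/(475×141×10³) + 825/(550×117×10³) = 2.728×10⁻⁵ mm/N.
So P = 0.7362 / 2.728×10⁻⁵ = 26.99 kN, tensile.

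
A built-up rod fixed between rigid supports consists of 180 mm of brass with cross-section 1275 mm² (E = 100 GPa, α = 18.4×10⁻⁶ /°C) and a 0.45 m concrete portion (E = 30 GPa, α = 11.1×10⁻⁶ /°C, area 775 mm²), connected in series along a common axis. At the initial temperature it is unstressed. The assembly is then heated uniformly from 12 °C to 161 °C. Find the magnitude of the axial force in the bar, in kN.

With the walls removed the bar would change length by δ_free = Σ αᵢΔT Lᵢ = 18.4×10⁻⁶×149×180 + 11.1×10⁻⁶×149×450 = 1.238 mm.
The walls prevent any net length change, so an axial force P (same in every segment) develops. Compatibility: P · Σ Lᵢ/(AᵢEᵢ) = δ_free.
The series flexibility is Σ Lᵢ/(AᵢEᵢ) = 180/(1275×100×10³) + 450/(775×30×10³) = 2.077×10⁻⁵ mm/N.
P = 1.238 / 2.077×10⁻⁵ = 59600 N = 59.6 kN, compressive.

P ≈ 59.6 kN (compressive)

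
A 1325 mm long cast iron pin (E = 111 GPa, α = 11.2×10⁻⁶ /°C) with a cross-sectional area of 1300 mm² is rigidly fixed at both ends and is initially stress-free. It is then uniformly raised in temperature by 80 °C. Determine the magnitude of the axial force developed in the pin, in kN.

P ≈ 129 kN (compressive)

The ends cannot move, so σ = EαΔT = 111×10³ × 11.2×10⁻⁶ × 80 = 99.46 MPa.
Then P = σA = 99.46 × 1300 mm² = 129.3 kN, compressive.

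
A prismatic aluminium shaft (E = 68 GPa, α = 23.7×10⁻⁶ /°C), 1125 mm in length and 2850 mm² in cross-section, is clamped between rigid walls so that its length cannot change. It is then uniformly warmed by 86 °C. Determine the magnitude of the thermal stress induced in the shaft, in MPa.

Because both ends are immovable the net strain is zero, and the suppressed thermal strain is αΔT = 23.7×10⁻⁶ × 86 = 2038.2×10⁻⁶.
Hence σ = E·αΔT = 68×10³ × 2038.2×10⁻⁶ = 138.6 MPa, compressive.

σ ≈ 139 MPa (compressive)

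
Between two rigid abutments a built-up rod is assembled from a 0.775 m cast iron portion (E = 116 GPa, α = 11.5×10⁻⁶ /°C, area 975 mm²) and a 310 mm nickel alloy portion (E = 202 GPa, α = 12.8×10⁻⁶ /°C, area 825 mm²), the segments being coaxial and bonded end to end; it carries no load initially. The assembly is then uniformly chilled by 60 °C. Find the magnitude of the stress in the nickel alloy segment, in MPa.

If the supports were absent, the total length change would be Σ αᵢΔT Lᵢ = 11.5×10⁻⁶×60×775 + 12.8×10⁻⁶×60×310 = 0.7728 mm.
The rigid supports impose zero overall length change; the single axial force P common to all segments must satisfy P Σ Lᵢ/(AᵢEᵢ) = δ_free.
Σ Lᵢ/(AᵢEᵢ) = 775/(975×116×10³) + 310/(825×202×10³) = 8.713×10⁻⁶ mm/N.
So P = 0.7728 / 8.713×10⁻⁶ = 88.7 kN, tensile.
σ_{nickel alloy} = P / A = 88700 / 825 = 107.5 MPa.

σ ≈ 108 MPa (tensile)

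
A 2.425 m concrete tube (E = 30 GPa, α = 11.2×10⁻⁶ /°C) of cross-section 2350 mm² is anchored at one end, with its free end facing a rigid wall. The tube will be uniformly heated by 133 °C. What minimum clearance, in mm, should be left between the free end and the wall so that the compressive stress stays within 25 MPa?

With no wall the tube would lengthen by αΔT L = 11.2×10⁻⁶ × 133 × 2425 = 3.612 mm.
A stress of 25 MPa corresponds to the wall pushing the tube back by σL/E = 25×2425/(30×10³) = 2.021 mm.
So the gap has to take up the difference, g_min = δ_free − σL/E = 3.612 − 2.021 = 1.591 mm.

g ≈ 1.59 mm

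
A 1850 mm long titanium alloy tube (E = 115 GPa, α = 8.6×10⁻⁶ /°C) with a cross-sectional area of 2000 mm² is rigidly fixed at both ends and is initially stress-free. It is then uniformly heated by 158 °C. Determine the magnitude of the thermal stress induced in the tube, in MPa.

σ ≈ 156 MPa (compressive)

With length fixed, the mechanical strain must cancel the thermal strain αΔT = 8.6×10⁻⁶ × 158 = 1358.8×10⁻⁶.
σ = EαΔT = 115×10³ × 8.6×10⁻⁶ × 158 = 156.3 MPa (compressive; the tube is trying to expand).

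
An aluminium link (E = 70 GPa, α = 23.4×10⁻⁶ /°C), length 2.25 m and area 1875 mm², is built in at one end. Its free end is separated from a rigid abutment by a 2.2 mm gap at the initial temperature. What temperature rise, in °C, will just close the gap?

ΔT ≈ 41.8 °C

Contact occurs when the free expansion equals the gap: αΔT L = 2.2 mm.
ΔT = 2.2 / (23.4×10⁻⁶ × 2250) = 41.79 °C.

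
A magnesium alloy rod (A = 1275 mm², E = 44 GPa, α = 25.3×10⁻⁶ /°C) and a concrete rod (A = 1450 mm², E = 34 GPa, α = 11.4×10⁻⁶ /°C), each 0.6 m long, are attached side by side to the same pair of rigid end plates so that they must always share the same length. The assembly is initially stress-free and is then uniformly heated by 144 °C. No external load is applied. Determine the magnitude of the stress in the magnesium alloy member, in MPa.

σ ≈ 41.2 MPa (compressive)

Both members must finish at the same length. With the larger α, the magnesium alloy tends to over-expand; the plates restrain it, putting the magnesium alloy in compression and the concrete in tension. With no external load the two internal forces are equal and opposite, magnitude P.
Setting the final lengths equal and cancelling L: (α₁ − α₂)ΔT = P/(A₁E₁) + P/(A₂E₂).
|α₁ − α₂|·ΔT = 13.9×10⁻⁶ × 144 = 0.002002.
1/(A₁E₁) + 1/(A₂E₂) = 1/(1275×44×10³) + 1/(1450×34×10³) = 3.811×10⁻⁸ N⁻¹.
So P = 0.002002 / 3.811×10⁻⁸ = 52.52 kN.
σ_{magnesium alloy} = P/A₁ = 52520/1275 = 41.19 MPa, compressive.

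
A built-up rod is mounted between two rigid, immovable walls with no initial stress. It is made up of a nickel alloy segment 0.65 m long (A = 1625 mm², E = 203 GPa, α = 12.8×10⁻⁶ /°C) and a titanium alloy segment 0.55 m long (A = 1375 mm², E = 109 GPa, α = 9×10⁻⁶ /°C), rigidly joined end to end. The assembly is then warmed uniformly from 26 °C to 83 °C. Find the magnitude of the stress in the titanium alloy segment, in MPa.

σ ≈ 97.5 MPa (compressive)

With the walls removed the bar would change length by δ_free = Σ αᵢΔT Lᵢ = 12.8×10⁻⁶×57×650 + 9×10⁻⁶×57×550 = 0.7564 mm.
The walls prevent any net length change, so an axial force P (same in every segment) develops. Compatibility: P · Σ Lᵢ/(AᵢEᵢ) = δ_free.
The series flexibility is Σ Lᵢ/(AᵢEᵢ) = 650/(1625×203×10³) + 550/(1375×109×10³) = 5.64×10⁻⁶ mm/N.
P = 0.7564 / 5.64×10⁻⁶ = 134100 N = 134.1 kN, compressive.
σ_{titanium alloy} = P / A = 134100 / 1375 = 97.53 MPa.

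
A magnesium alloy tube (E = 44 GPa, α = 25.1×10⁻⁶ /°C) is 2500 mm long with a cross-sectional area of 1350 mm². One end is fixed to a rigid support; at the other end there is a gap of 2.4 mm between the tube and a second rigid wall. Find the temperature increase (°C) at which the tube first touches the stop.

ΔT ≈ 38.2 °C

Contact occurs when the free expansion equals the gap: αΔT L = 2.4 mm.
ΔT = 2.4 / (25.1×10⁻⁶ × 2500) = 38.25 °C.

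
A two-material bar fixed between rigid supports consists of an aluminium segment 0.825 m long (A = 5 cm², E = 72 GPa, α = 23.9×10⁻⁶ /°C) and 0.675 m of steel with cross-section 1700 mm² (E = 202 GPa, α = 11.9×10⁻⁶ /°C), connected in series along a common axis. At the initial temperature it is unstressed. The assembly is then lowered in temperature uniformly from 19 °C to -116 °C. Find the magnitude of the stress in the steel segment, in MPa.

Free thermal contraction of the whole bar: Σ αᵢΔT Lᵢ = 23.9×10⁻⁶×135×825 + 11.9×10⁻⁶×135×675 = 3.746 mm.
Since the ends are fixed, an axial force P builds up, equal in every segment, with P · Σ Lᵢ/(AᵢEᵢ) = δ_free.
The series flexibility is Σ Lᵢ/(AᵢEᵢ) = 825/(500×72×10³) + 675/(1700×202×10³) = 2.488×10⁻⁵ mm/N.
So P = 3.746 / 2.488×10⁻⁵ = 150.6 kN, tensile.
σ_{steel} = P / A = 150600 / 1700 = 88.56 MPa.

σ ≈ 88.6 MPa (tensile)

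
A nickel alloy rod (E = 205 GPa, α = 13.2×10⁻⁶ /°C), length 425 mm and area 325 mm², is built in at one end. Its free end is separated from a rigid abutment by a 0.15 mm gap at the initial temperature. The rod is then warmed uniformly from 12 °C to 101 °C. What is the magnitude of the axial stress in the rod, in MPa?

σ ≈ 168 MPa (compressive)

Unrestrained expansion: δ_free = αΔT L = 13.2×10⁻⁶ × 89 × 425 = 0.4993 mm.
This exceeds the 0.15 mm gap, so the wall pushes back. The portion of expansion that must be recovered elastically is δ_free − gap = 0.4993 − 0.15 = 0.3493 mm.
So σ = E(δ_free − g)/L = 205×10³ × 0.3493/425 = 168.5 MPa.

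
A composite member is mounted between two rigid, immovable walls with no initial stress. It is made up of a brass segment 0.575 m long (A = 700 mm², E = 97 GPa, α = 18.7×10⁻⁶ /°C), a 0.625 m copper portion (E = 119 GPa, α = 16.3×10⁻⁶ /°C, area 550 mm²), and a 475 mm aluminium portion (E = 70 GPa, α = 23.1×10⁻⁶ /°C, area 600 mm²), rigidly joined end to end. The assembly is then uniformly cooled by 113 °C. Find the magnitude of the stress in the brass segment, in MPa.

With the walls removed the bar would change length by δ_free = Σ αᵢΔT Lᵢ = 18.7×10⁻⁶×113×575 + 16.3×10⁻⁶×113×625 + 23.1×10⁻⁶×113×475 = 3.606 mm.
The walls prevent any net length change, so an axial force P (same in every segment) develops. Compatibility: P · Σ Lᵢ/(AᵢEᵢ) = δ_free.
Σ Lᵢ/(AᵢEᵢ) = 575/(700×97×10³) + 625/(550×119×10³) + 475/(600×70×10³) = 2.933×10⁻⁵ mm/N.
P = 3.606 / 2.933×10⁻⁵ = 123000 N = 123 kN, tensile.
σ_{brass} = P / A = 123000 / 700 = 175.7 MPa.

σ ≈ 176 MPa (tensile)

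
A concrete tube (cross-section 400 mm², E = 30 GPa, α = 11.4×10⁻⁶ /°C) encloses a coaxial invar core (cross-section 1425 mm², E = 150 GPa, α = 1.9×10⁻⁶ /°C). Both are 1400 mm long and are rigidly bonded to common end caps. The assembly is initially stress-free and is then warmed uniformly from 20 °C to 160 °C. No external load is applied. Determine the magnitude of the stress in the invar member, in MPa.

σ ≈ 10.6 MPa (tensile)

The concrete has the larger α, so on heating it would change length more than the invar if both were free. The rigid plates force a common final length, so the concrete is put into compression and the invar into tension, with equal and opposite forces P (no external load).
Setting the final lengths equal and cancelling L: (α₁ − α₂)ΔT = P/(A₁E₁) + P/(A₂E₂).
|α₁ − α₂|·ΔT = 9.5×10⁻⁶ × 140 = 0.00133.
1/(A₁E₁) + 1/(A₂E₂) = 1/(400×30×10³) + 1/(1425×150×10³) = 8.801×10⁻⁸ N⁻¹.
So P = 0.00133 / 8.801×10⁻⁸ = 15.11 kN.
σ_{invar} = P/A₂ = 15110/1425 = 10.6 MPa, tensile.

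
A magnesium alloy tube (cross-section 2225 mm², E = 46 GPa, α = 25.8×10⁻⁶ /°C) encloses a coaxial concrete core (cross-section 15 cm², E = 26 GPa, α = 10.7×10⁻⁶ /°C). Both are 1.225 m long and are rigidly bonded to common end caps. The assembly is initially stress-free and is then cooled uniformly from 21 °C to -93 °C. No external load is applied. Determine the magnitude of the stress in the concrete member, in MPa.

σ ≈ 32.4 MPa (compressive)

The magnesium alloy has the larger α, so on cooling it would change length more than the concrete if both were free. The rigid plates force a common final length, so the magnesium alloy is put into tension and the concrete into compression, with equal and opposite forces P (no external load).
Setting the final lengths equal and cancelling L: (α₁ − α₂)ΔT = P/(A₁E₁) + P/(A₂E₂).
|α₁ − α₂|·ΔT = 15.1×10⁻⁶ × 114 = 0.001721.
1/(A₁E₁) + 1/(A₂E₂) = 1/(2225×46×10³) + 1/(1500×26×10³) = 3.541×10⁻⁸ N⁻¹.
P = 0.001721 / 3.541×10⁻⁸ = 48610 N = 48.61 kN.
σ_{concrete} = P/A₂ = 48610/1500 = 32.41 MPa, compressive.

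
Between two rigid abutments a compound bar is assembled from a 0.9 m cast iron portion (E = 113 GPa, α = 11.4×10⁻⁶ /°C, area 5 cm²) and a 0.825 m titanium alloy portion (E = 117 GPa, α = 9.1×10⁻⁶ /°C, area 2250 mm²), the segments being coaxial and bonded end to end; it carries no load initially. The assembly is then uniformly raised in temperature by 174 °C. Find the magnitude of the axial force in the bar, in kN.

If the supports were absent, the total length change would be Σ αᵢΔT Lᵢ = 11.4×10⁻⁶×174×900 + 9.1×10⁻⁶×174×825 = 3.092 mm.
The walls prevent any net length change, so an axial force P (same in every segment) develops. Compatibility: P · Σ Lᵢ/(AᵢEᵢ) = δ_free.
The series flexibility is Σ Lᵢ/(AᵢEᵢ) = 900/(500×113×10³) + 825/(2250×117×10³) = 1.906×10⁻⁵ mm/N.
Hence P = δ_free / Σ(L/AE) = 3.092/1.906×10⁻⁵ = 162.2 kN (compressive).

P ≈ 162 kN (compressive)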